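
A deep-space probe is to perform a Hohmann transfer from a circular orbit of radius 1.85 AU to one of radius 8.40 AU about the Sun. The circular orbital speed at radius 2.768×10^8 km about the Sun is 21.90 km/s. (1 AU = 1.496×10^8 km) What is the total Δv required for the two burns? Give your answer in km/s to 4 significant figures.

From the circular-orbit relation v² = μ/r at r = 2.768×10^8 km: μ = v²r = (21.90)² × 2.768×10^8 = 1.32756×10^11 km³/s².
In km: r₁ = 1.85 × 1.496×10^8 = 2.7676×10^8 km; r₂ = 8.40 × 1.496×10^8 = 1.25664×10^9 km.
Transfer-ellipse semi-major axis a_t = (r₁ + r₂)/2 = (2.7676×10^8 + 1.25664×10^9)/2 = 7.667×10^8 km.
At r₁ the circular-orbit speed is v₁ = √(μ/r₁) = 21.9016 km/s.
On the transfer ellipse at r₁, vis-viva gives v_p = √[μ(2/r₁ − 1/a_t)] = 28.0394 km/s.
First burn Δv₁ = |v_p − v₁| = 6.138 km/s.
At r₂, v₂ = √(μ/r₂) = 10.278 km/s.
Transfer-orbit speed at r₂: v_a = √[μ(2/r₂ − 1/a_t)] = 6.1753 km/s.
Second burn Δv₂ = |v₂ − v_a| = 4.103 km/s.
Total Δv = Δv₁ + Δv₂ = 10.24 km/s.

Δv = 10.24 km/s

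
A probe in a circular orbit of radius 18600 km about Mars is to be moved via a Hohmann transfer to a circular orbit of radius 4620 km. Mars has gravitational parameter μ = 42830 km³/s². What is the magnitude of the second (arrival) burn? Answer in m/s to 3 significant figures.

Transfer-ellipse semi-major axis a_t = (r₁ + r₂)/2 = (18600 + 4620)/2 = 11610 km.
Circular speed at r = 4620 km: v_c = √(μ/r) = 3.04476 km/s.
Vis-viva on the transfer ellipse at r = 4620 km gives v_t = √[μ(2/r − 1/a_t)] = 3.85384 km/s.
Δv₂ = |v_t − v_c| = |3.85384 − 3.04476| = 0.8091 km/s.

Δv₂ = 809 m/s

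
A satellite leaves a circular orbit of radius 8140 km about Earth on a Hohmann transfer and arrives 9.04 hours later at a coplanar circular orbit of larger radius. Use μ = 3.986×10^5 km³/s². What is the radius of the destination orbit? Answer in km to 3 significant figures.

r₂ = 61800 km

Transfer time t = 9.04 hours = 32544 s, and t = π√(a_t³/μ).
So a_t = (μ t²/π²)^(1/3) = (3.986×10^5 × (32544)² / π²)^(1/3) = 34972 km.
Since a_t = (r₁ + r₂)/2, r₂ = 2a_t − r₁ = 2×34972 − 8140 = 61804 km.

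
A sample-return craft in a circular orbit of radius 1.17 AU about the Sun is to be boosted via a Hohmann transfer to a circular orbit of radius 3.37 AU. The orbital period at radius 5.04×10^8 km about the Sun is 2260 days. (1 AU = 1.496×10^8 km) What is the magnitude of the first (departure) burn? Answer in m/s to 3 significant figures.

From Kepler's third law T² = 4π²r³/μ at r = 5.04×10^8 km, T = 2260 days = 2260 × 86400 s = 1.95264×10^8 s: μ = 4π²r³/T² = 1.32558×10^11 km³/s².
In km: r₁ = 1.17 × 1.496×10^8 = 1.75032×10^8 km; r₂ = 3.37 × 1.496×10^8 = 5.04152×10^8 km.
The Hohmann ellipse has a_t = (r₁ + r₂)/2 = 3.39592×10^8 km.
Circular speed at r = 1.75032×10^8 km: v_c = √(μ/r) = 27.520 km/s.
Vis-viva on the transfer ellipse at r = 1.75032×10^8 km gives v_t = √[μ(2/r − 1/a_t)] = 33.531 km/s.
Δv₁ = |v_t − v_c| = |33.531 − 27.520| = 6.011 km/s.

Δv₁ = 6010 m/s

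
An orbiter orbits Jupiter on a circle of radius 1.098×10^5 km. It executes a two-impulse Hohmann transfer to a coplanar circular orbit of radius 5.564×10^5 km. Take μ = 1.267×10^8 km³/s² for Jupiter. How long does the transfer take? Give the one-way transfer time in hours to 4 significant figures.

Transfer-ellipse semi-major axis a_t = (r₁ + r₂)/2 = (1.098×10^5 + 5.564×10^5)/2 = 3.331×10^5 km.
Transfer time t = π√(a_t³/μ) = π√((3.331×10^5)³ / 1.267×10^8) = 53657 s.
Converting: 53657 s ÷ 3600 s/hour = 14.90 hours.

t = 14.90 hours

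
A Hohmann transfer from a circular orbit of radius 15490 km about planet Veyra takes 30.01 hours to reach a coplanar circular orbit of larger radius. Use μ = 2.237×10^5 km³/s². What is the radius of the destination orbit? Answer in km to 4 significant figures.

Transfer time t = 30.01 hours = 1.08036×10^5 s, and t = π√(a_t³/μ).
So a_t = (μ t²/π²)^(1/3) = (2.237×10^5 × (1.08036×10^5)² / π²)^(1/3) = 64195 km.
Since a_t = (r₁ + r₂)/2, r₂ = 2a_t − r₁ = 2×64195 − 15490 = 1.129×10^5 km.

r₂ = 1.129×10^5 km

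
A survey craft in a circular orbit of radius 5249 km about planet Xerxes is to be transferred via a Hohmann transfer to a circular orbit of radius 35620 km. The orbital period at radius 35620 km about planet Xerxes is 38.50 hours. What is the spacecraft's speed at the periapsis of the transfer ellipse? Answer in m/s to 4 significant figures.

v = 5554 m/s

From Kepler's third law T² = 4π²r³/μ at r = 35620 km, T = 38.50 hours = 38.50 × 3600 s = 1.386×10^5 s: μ = 4π²r³/T² = 92878.5 km³/s².
Semi-major axis of the transfer orbit: a_t = (5249 + 35620)/2 = 20434.5 km.
The periapsis of the transfer ellipse is at r = 5249 km.
Applying v² = μ(2/r − 1/a_t): v = 5.554 km/s.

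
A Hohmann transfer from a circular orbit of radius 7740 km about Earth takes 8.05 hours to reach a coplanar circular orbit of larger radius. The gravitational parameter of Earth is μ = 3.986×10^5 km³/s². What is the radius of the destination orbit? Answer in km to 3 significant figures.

r₂ = 57000 km

Transfer time t = 8.05 hours = 28980 s, and t = π√(a_t³/μ).
So a_t = (μ t²/π²)^(1/3) = (3.986×10^5 × (28980)² / π²)^(1/3) = 32370 km.
Since a_t = (r₁ + r₂)/2, r₂ = 2a_t − r₁ = 2×32370 − 7740 = 57000 km.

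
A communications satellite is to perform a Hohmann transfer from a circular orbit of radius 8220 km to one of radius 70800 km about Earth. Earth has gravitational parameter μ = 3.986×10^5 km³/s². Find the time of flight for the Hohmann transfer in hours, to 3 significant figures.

t = 10.9 hours

Transfer-ellipse semi-major axis a_t = (r₁ + r₂)/2 = (8220 + 70800)/2 = 39510 km.
Transfer time t = π√(a_t³/μ) = π√((39510)³ / 3.986×10^5) = 39080 s.
Converting: 39080 s ÷ 3600 s/hour = 10.9 hours.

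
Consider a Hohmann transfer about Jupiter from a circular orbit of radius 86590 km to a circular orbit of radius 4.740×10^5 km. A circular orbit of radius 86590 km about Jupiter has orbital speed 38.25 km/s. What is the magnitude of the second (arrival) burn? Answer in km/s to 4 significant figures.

Δv₂ = 7.262 km/s

From the circular-orbit relation v² = μ/r at r = 86590 km: μ = v²r = (38.25)² × 86590 = 1.26687×10^8 km³/s².
Transfer-ellipse semi-major axis a_t = (r₁ + r₂)/2 = (86590 + 4.740×10^5)/2 = 2.80295×10^5 km.
On the circular orbit at r = 4.740×10^5 km, v_c = √(μ/r) = 16.3484 km/s.
Vis-viva on the transfer ellipse at r = 4.740×10^5 km gives v_t = √[μ(2/r − 1/a_t)] = 9.08662 km/s.
Δv₂ = |v_t − v_c| = |9.08662 − 16.3484| = 7.262 km/s.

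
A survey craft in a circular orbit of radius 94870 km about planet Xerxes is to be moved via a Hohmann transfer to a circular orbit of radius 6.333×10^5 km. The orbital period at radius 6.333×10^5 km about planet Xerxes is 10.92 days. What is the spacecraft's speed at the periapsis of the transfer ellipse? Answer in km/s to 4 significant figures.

v = 14.37 km/s

From Kepler's third law T² = 4π²r³/μ at r = 6.333×10^5 km, T = 10.92 days = 10.92 × 86400 s = 9.43488×10^5 s: μ = 4π²r³/T² = 1.12646×10^7 km³/s².
Semi-major axis of the transfer orbit: a_t = (94870 + 6.333×10^5)/2 = 3.64085×10^5 km.
At periapsis, r = 94870 km.
Applying v² = μ(2/r − 1/a_t): v = 14.37 km/s.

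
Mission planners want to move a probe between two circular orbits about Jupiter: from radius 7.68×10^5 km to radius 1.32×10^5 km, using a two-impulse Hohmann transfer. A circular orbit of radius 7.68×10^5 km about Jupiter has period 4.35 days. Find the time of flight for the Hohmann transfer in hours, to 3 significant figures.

t = 23.4 hours

From Kepler's third law T² = 4π²r³/μ at r = 7.68×10^5 km, T = 4.35 days = 4.35 × 86400 s = 3.7584×10^5 s: μ = 4π²r³/T² = 1.26601×10^8 km³/s².
Semi-major axis of the transfer orbit: a_t = (7.680×10^5 + 1.320×10^5)/2 = 4.500×10^5 km.
Transfer time t = π√(a_t³/μ) = π√((4.500×10^5)³ / 1.26601×10^8) = 84280 s.
Converting: 84280 s ÷ 3600 s/hour = 23.4 hours.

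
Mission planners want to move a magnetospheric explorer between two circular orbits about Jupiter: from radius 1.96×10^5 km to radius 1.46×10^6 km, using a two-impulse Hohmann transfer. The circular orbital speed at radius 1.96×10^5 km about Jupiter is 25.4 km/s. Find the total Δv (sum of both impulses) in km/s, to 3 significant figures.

Δv = 13.1 km/s

From the circular-orbit relation v² = μ/r at r = 1.96×10^5 km: μ = v²r = (25.4)² × 1.96×10^5 = 1.26451×10^8 km³/s².
Transfer-ellipse semi-major axis a_t = (r₁ + r₂)/2 = (1.960×10^5 + 1.460×10^6)/2 = 8.280×10^5 km.
Circular speed at r₁: v₁ = √(μ/r₁) = √(1.26451×10^8/1.960×10^5) = 25.400 km/s.
Transfer-orbit speed at r₁ (vis-viva equation): v_p = √[μ(2/r₁ − 1/a_t)] = 33.728 km/s.
First burn Δv₁ = |v_p − v₁| = 8.328 km/s.
Circular speed at r₂: v₂ = √(μ/r₂) = 9.3065 km/s.
Transfer-orbit speed at r₂: v_a = √[μ(2/r₂ − 1/a_t)] = 4.5279 km/s.
Second burn Δv₂ = |v₂ − v_a| = 4.779 km/s.
Δv = Δv₁ + Δv₂ = 8.328 + 4.779 = 13.11 km/s.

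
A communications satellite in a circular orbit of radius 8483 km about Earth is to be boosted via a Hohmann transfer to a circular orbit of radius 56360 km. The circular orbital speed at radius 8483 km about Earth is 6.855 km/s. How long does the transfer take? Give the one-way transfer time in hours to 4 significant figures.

From the circular-orbit relation v² = μ/r at r = 8483 km: μ = v²r = (6.855)² × 8483 = 3.98625×10^5 km³/s².
Transfer-ellipse semi-major axis a_t = (r₁ + r₂)/2 = (8483 + 56360)/2 = 32421.5 km.
Transfer time t = π√(a_t³/μ) = π√((32421.5)³ / 3.98625×10^5) = 29050 s.
Converting: 29050 s ÷ 3600 s/hour = 8.069 hours.

t = 8.069 hours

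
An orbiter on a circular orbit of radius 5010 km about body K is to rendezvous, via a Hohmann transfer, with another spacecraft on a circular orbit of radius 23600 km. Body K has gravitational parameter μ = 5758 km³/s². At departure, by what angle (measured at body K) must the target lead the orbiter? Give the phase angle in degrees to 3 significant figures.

Semi-major axis of the transfer orbit: a_t = (5010 + 23600)/2 = 14305 km.
Transfer time t = π√(a_t³/μ) = 70834.7 s.
Target angular speed ω₂ = √(μ/r₂³) = 2.09299×10^-5 rad/s.
Angle swept by the target during transfer: ω₂·t = 1.48256 rad = 84.94°.
The orbiter traverses 180° on the transfer ellipse, so the target must lead by 180° − 84.94° = 95.1°.

φ = 95.1°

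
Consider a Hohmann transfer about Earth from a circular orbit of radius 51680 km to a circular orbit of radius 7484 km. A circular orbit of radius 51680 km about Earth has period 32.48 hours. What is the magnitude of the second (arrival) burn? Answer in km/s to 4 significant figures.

Δv₂ = 2.348 km/s

From Kepler's third law T² = 4π²r³/μ at r = 51680 km, T = 32.48 hours = 32.48 × 3600 s = 1.16928×10^5 s: μ = 4π²r³/T² = 3.98557×10^5 km³/s².
Semi-major axis of the transfer orbit: a_t = (51680 + 7484)/2 = 29582 km.
On the circular orbit at r = 7484 km, v_c = √(μ/r) = 7.298 km/s.
Vis-viva on the transfer ellipse at r = 7484 km gives v_t = √[μ(2/r − 1/a_t)] = 9.646 km/s.
Δv₂ = |v_t − v_c| = |9.646 − 7.298| = 2.348 km/s.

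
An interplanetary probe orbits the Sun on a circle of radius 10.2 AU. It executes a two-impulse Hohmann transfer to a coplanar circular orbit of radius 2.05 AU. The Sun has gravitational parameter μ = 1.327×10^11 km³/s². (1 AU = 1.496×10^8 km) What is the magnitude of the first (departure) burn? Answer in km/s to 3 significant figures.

Δv₁ = 3.93 km/s

In km: r₁ = 10.2 × 1.496×10^8 = 1.52592×10^9 km; r₂ = 2.05 × 1.496×10^8 = 3.0668×10^8 km.
Transfer-ellipse semi-major axis a_t = (r₁ + r₂)/2 = (1.52592×10^9 + 3.0668×10^8)/2 = 9.163×10^8 km.
Circular speed at r = 1.52592×10^9 km: v_c = √(μ/r) = 9.325 km/s.
Transfer-orbit speed at the same r (vis-viva, a = a_t): v_t = √[μ(2/r − 1/a_t)] = 5.395 km/s.
Δv₁ = |v_t − v_c| = |5.395 − 9.325| = 3.930 km/s.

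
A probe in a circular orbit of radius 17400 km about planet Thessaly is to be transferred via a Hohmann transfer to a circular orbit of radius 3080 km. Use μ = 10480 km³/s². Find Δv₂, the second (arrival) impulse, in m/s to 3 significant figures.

Δv₂ = 560 m/s

Transfer-ellipse semi-major axis a_t = (r₁ + r₂)/2 = (17400 + 3080)/2 = 10240 km.
On the circular orbit at r = 3080 km, v_c = √(μ/r) = 1.8446 km/s.
Transfer-orbit speed at the same r (vis-viva, a = a_t): v_t = √[μ(2/r − 1/a_t)] = 2.4045 km/s.
Δv₂ = |v_t − v_c| = |2.4045 − 1.8446| = 0.5599 km/s.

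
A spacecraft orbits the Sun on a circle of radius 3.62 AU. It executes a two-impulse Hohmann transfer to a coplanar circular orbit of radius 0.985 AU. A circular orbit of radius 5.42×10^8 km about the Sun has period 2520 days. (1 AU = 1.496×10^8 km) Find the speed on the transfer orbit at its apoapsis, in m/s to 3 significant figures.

From Kepler's third law T² = 4π²r³/μ at r = 5.42×10^8 km, T = 2520 days = 2520 × 86400 s = 2.17728×10^8 s: μ = 4π²r³/T² = 1.32596×10^11 km³/s².
In km: r₁ = 3.62 × 1.496×10^8 = 5.41552×10^8 km; r₂ = 0.985 × 1.496×10^8 = 1.47356×10^8 km.
Transfer-ellipse semi-major axis a_t = (r₁ + r₂)/2 = (5.41552×10^8 + 1.47356×10^8)/2 = 3.44454×10^8 km.
The apoapsis of the transfer ellipse is at r = 5.41552×10^8 km.
From the vis-viva equation, v = √[μ(2/r − 1/a_t)] = 10.23 km/s.

v = 10200 m/s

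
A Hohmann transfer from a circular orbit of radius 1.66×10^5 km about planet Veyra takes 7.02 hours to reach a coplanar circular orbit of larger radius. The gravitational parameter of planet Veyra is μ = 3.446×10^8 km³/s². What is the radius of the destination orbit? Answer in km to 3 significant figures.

Transfer time t = 7.02 hours = 25272 s, and t = π√(a_t³/μ).
So a_t = (μ t²/π²)^(1/3) = (3.446×10^8 × (25272)² / π²)^(1/3) = 2.8147×10^5 km.
Since a_t = (r₁ + r₂)/2, r₂ = 2a_t − r₁ = 2×2.8147×10^5 − 1.660×10^5 = 3.9694×10^5 km.

r₂ = 3.97×10^5 km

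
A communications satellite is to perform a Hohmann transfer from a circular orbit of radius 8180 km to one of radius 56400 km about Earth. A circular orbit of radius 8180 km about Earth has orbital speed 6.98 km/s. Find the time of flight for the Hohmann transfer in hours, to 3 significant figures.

From the circular-orbit relation v² = μ/r at r = 8180 km: μ = v²r = (6.98)² × 8180 = 3.98533×10^5 km³/s².
Semi-major axis of the transfer orbit: a_t = (8180 + 56400)/2 = 32290 km.
By Kepler's third law the transfer-orbit period is T = 2π√(a_t³/μ), so t = T/2 = 28870 s.
Converting: 28870 s ÷ 3600 s/hour = 8.02 hours.

t = 8.02 hours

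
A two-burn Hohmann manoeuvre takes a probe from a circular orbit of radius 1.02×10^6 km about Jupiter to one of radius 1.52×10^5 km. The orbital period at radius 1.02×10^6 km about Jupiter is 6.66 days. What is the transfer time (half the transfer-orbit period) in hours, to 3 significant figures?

From Kepler's third law T² = 4π²r³/μ at r = 1.02×10^6 km, T = 6.66 days = 6.66 × 86400 s = 5.75424×10^5 s: μ = 4π²r³/T² = 1.26527×10^8 km³/s².
Transfer-ellipse semi-major axis a_t = (r₁ + r₂)/2 = (1.020×10^6 + 1.520×10^5)/2 = 5.860×10^5 km.
Half the transfer-orbit period gives t = π√(a_t³/μ) = 1.253×10^5 s.
Converting: 1.253×10^5 s ÷ 3600 s/hour = 34.8 hours.

t = 34.8 hours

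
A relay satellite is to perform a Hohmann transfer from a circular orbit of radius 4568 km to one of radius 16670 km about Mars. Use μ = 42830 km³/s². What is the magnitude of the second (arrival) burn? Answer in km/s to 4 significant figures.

Δv₂ = 0.5516 km/s

Transfer-ellipse semi-major axis a_t = (r₁ + r₂)/2 = (4568 + 16670)/2 = 10619 km.
Circular speed at r = 16670 km: v_c = √(μ/r) = 1.6029 km/s.
Vis-viva on the transfer ellipse at r = 16670 km gives v_t = √[μ(2/r − 1/a_t)] = 1.0513 km/s.
Δv₂ = |v_t − v_c| = |1.0513 − 1.6029| = 0.5516 km/s.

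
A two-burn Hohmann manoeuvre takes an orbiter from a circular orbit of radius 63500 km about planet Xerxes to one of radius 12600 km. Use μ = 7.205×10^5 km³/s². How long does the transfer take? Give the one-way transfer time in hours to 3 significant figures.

The Hohmann ellipse has a_t = (r₁ + r₂)/2 = 38050 km.
Half the transfer-orbit period gives t = π√(a_t³/μ) = 27470 s.
Converting: 27470 s ÷ 3600 s/hour = 7.63 hours.

t = 7.63 hours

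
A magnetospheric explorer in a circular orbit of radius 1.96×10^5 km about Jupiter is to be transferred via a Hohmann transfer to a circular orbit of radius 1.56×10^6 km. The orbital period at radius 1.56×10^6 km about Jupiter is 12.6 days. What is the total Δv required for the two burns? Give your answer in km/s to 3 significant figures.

Δv = 13.2 km/s

From Kepler's third law T² = 4π²r³/μ at r = 1.56×10^6 km, T = 12.6 days = 12.6 × 86400 s = 1.08864×10^6 s: μ = 4π²r³/T² = 1.26463×10^8 km³/s².
The Hohmann ellipse has a_t = (r₁ + r₂)/2 = 8.780×10^5 km.
At r₁ the circular-orbit speed is v₁ = √(μ/r₁) = 25.4012 km/s.
Transfer-orbit speed at r₁ (vis-viva): v_p = √[μ(2/r₁ − 1/a_t)] = 33.8586 km/s.
First burn Δv₁ = |v_p − v₁| = 8.457 km/s.
At r₂, v₂ = √(μ/r₂) = 9.004 km/s.
Transfer-orbit speed at r₂: v_a = √[μ(2/r₂ − 1/a_t)] = 4.254 km/s.
Second burn Δv₂ = |v₂ − v_a| = 4.750 km/s.
Total Δv = Δv₁ + Δv₂ = 13.21 km/s.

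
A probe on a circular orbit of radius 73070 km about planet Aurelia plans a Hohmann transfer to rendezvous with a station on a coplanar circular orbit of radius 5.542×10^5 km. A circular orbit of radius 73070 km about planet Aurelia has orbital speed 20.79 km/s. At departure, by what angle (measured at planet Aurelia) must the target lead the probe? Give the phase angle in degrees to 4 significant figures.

From the circular-orbit relation v² = μ/r at r = 73070 km: μ = v²r = (20.79)² × 73070 = 3.15826×10^7 km³/s².
Transfer-ellipse semi-major axis a_t = (r₁ + r₂)/2 = (73070 + 5.542×10^5)/2 = 3.13635×10^5 km.
Transfer time t = π√(a_t³/μ) = 98188.9 s.
Target angular speed ω₂ = √(μ/r₂³) = 1.36215×10^-5 rad/s.
Angle swept by the target during transfer: ω₂·t = 1.3375 rad = 76.63°.
The probe traverses 180° on the transfer ellipse, so the target must lead by 180° − 76.63° = 103.4°.

φ = 103.4°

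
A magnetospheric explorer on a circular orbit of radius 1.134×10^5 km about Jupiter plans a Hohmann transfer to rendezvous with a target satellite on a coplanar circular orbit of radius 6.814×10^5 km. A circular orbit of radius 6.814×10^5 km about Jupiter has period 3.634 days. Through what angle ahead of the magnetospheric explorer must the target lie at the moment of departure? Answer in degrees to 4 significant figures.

φ = 99.83°

From Kepler's third law T² = 4π²r³/μ at r = 6.814×10^5 km, T = 3.634 days = 3.634 × 86400 s = 3.139776×10^5 s: μ = 4π²r³/T² = 1.26698×10^8 km³/s².
The Hohmann ellipse has a_t = (r₁ + r₂)/2 = 3.974×10^5 km.
The half-period of the transfer ellipse is t = π√(a_t³/μ) = 69920.9 s.
Target angular speed ω₂ = √(μ/r₂³) = 2.00116×10^-5 rad/s.
Angle swept by the target during transfer: ω₂·t = 1.3992 rad = 80.17°.
Arrival is 180° from departure on the ellipse, so φ = 180° − 80.17° = 99.83°.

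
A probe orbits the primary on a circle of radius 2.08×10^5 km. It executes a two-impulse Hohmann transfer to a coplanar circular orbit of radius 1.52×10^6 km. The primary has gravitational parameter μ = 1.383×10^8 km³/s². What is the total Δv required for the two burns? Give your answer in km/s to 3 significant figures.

Δv = 13.3 km/s

Transfer-ellipse semi-major axis a_t = (r₁ + r₂)/2 = (2.080×10^5 + 1.520×10^6)/2 = 8.640×10^5 km.
Circular speed at r₁: v₁ = √(μ/r₁) = √(1.383×10^8/2.080×10^5) = 25.7857 km/s.
Transfer-orbit speed at r₁ (vis-viva equation): v_p = √[μ(2/r₁ − 1/a_t)] = 34.2014 km/s.
First burn Δv₁ = |v_p − v₁| = 8.4157 km/s.
Circular speed at r₂: v₂ = √(μ/r₂) = 9.5387 km/s.
Transfer-orbit speed at r₂: v_a = √[μ(2/r₂ − 1/a_t)] = 4.6802 km/s.
Second burn Δv₂ = |v₂ − v_a| = 4.8585 km/s.
Total Δv = Δv₁ + Δv₂ = 13.27 km/s.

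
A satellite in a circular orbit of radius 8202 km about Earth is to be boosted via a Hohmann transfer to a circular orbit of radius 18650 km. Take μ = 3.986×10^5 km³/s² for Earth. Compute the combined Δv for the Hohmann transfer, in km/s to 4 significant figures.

Transfer-ellipse semi-major axis a_t = (r₁ + r₂)/2 = (8202 + 18650)/2 = 13426 km.
Circular speed at r₁: v₁ = √(μ/r₁) = √(3.986×10^5/8202) = 6.971 km/s.
On the transfer ellipse at r₁, vis-viva equation gives v_p = √[μ(2/r₁ − 1/a_t)] = 8.216 km/s.
First burn Δv₁ = |v_p − v₁| = 1.245 km/s.
Circular speed at r₂: v₂ = √(μ/r₂) = 4.623 km/s.
Transfer-orbit speed at r₂: v_a = √[μ(2/r₂ − 1/a_t)] = 3.613 km/s.
Second burn Δv₂ = |v₂ − v_a| = 1.010 km/s.
Total Δv = Δv₁ + Δv₂ = 2.255 km/s.

Δv = 2.255 km/s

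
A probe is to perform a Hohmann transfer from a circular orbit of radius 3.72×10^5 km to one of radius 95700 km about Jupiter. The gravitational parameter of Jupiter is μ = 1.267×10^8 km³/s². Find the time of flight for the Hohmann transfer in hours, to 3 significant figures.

t = 8.77 hours

Transfer-ellipse semi-major axis a_t = (r₁ + r₂)/2 = (3.720×10^5 + 95700)/2 = 2.3385×10^5 km.
Half the transfer-orbit period gives t = π√(a_t³/μ) = 31560 s.
Converting: 31560 s ÷ 3600 s/hour = 8.77 hours.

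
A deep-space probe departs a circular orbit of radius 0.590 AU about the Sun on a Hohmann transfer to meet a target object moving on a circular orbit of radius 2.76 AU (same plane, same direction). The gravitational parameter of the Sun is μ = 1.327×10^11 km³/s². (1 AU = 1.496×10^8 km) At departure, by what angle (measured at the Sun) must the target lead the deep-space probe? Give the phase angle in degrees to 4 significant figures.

In km: r₁ = 0.590 × 1.496×10^8 = 8.8264×10^7 km; r₂ = 2.76 × 1.496×10^8 = 4.12896×10^8 km.
Transfer-ellipse semi-major axis a_t = (r₁ + r₂)/2 = (8.8264×10^7 + 4.12896×10^8)/2 = 2.5058×10^8 km.
Transfer time t = π√(a_t³/μ) = 3.42085×10^7 s.
Target angular speed ω₂ = √(μ/r₂³) = 4.34185×10^-8 rad/s.
Angle swept by the target during transfer: ω₂·t = 1.4853 rad = 85.10°.
The deep-space probe traverses 180° on the transfer ellipse, so the target must lead by 180° − 85.10° = 94.90°.

φ = 94.90°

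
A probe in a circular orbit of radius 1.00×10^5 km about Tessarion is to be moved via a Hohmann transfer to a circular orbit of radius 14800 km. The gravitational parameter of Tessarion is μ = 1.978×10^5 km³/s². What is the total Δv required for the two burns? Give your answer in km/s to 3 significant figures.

Transfer-ellipse semi-major axis a_t = (r₁ + r₂)/2 = (1.000×10^5 + 14800)/2 = 57400 km.
Circular speed at r₁: v₁ = √(μ/r₁) = √(1.978×10^5/1.000×10^5) = 1.40641 km/s.
On the transfer ellipse at r₁, vis-viva gives v_a = √[μ(2/r₁ − 1/a_t)] = 0.714148 km/s.
First burn Δv₁ = |v_a − v₁| = 0.6923 km/s.
Circular speed at r₂: v₂ = √(μ/r₂) = 3.65580 km/s.
Transfer-orbit speed at r₂: v_p = √[μ(2/r₂ − 1/a_t)] = 4.82532 km/s.
Second burn Δv₂ = |v₂ − v_p| = 1.170 km/s.
Total Δv = Δv₁ + Δv₂ = 1.862 km/s.

Δv = 1.86 km/s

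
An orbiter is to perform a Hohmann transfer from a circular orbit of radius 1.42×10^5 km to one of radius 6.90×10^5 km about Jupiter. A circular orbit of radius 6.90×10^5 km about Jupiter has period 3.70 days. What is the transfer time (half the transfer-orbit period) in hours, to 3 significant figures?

t = 20.8 hours

From Kepler's third law T² = 4π²r³/μ at r = 6.90×10^5 km, T = 3.70 days = 3.70 × 86400 s = 3.1968×10^5 s: μ = 4π²r³/T² = 1.26904×10^8 km³/s².
Semi-major axis of the transfer orbit: a_t = (1.420×10^5 + 6.900×10^5)/2 = 4.160×10^5 km.
By Kepler's third law the transfer-orbit period is T = 2π√(a_t³/μ), so t = T/2 = 74830 s.
Converting: 74830 s ÷ 3600 s/hour = 20.8 hours.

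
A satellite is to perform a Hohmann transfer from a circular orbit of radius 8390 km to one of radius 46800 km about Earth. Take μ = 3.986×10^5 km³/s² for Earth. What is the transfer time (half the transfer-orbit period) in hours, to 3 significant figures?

The Hohmann ellipse has a_t = (r₁ + r₂)/2 = 27595 km.
Half the transfer-orbit period gives t = π√(a_t³/μ) = 22810 s.
Converting: 22810 s ÷ 3600 s/hour = 6.34 hours.

t = 6.34 hours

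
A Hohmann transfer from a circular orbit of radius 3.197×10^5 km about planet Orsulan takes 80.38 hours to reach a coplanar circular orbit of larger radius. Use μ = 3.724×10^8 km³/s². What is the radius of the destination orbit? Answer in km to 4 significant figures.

Transfer time t = 80.38 hours = 2.89368×10^5 s, and t = π√(a_t³/μ).
So a_t = (μ t²/π²)^(1/3) = (3.724×10^8 × (2.89368×10^5)² / π²)^(1/3) = 1.4674×10^6 km.
Since a_t = (r₁ + r₂)/2, r₂ = 2a_t − r₁ = 2×1.4674×10^6 − 3.197×10^5 = 2.6151×10^6 km.

r₂ = 2.615×10^6 km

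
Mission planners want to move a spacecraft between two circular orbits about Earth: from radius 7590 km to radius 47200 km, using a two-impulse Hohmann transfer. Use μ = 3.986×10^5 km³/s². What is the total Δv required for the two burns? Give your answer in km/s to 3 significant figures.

The Hohmann ellipse has a_t = (r₁ + r₂)/2 = 27395 km.
Circular speed at r₁: v₁ = √(μ/r₁) = √(3.986×10^5/7590) = 7.2468 km/s.
On the transfer ellipse at r₁, vis-viva gives v_p = √[μ(2/r₁ − 1/a_t)] = 9.5122 km/s.
First burn Δv₁ = |v_p − v₁| = 2.2654 km/s.
At r₂, v₂ = √(μ/r₂) = 2.9060 km/s.
Transfer-orbit speed at r₂: v_a = √[μ(2/r₂ − 1/a_t)] = 1.5296 km/s.
Second burn Δv₂ = |v₂ − v_a| = 1.3764 km/s.
Total Δv = Δv₁ + Δv₂ = 3.642 km/s.

Δv = 3.64 km/s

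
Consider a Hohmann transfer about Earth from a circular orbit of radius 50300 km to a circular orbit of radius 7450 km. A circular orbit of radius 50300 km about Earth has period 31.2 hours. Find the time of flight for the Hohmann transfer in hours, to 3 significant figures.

From Kepler's third law T² = 4π²r³/μ at r = 50300 km, T = 31.2 hours = 31.2 × 3600 s = 1.1232×10^5 s: μ = 4π²r³/T² = 3.98244×10^5 km³/s².
The Hohmann ellipse has a_t = (r₁ + r₂)/2 = 28875 km.
Half the transfer-orbit period gives t = π√(a_t³/μ) = 24430 s.
Converting: 24430 s ÷ 3600 s/hour = 6.79 hours.

t = 6.79 hours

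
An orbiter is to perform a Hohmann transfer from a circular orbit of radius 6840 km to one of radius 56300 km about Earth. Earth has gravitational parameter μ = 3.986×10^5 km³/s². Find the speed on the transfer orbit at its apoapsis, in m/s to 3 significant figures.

The Hohmann ellipse has a_t = (r₁ + r₂)/2 = 31570 km.
At apoapsis, r = 56300 km.
From the vis-viva equation, v = √[μ(2/r − 1/a_t)] = 1.239 km/s.

v = 1240 m/s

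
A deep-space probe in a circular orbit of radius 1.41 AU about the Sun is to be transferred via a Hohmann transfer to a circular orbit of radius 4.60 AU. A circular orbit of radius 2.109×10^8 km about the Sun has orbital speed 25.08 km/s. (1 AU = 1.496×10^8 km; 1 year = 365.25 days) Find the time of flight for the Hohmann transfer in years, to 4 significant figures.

From the circular-orbit relation v² = μ/r at r = 2.109×10^8 km: μ = v²r = (25.08)² × 2.109×10^8 = 1.32657×10^11 km³/s².
In km: r₁ = 1.41 × 1.496×10^8 = 2.10936×10^8 km; r₂ = 4.60 × 1.496×10^8 = 6.8816×10^8 km.
Transfer-ellipse semi-major axis a_t = (r₁ + r₂)/2 = (2.10936×10^8 + 6.8816×10^8)/2 = 4.49548×10^8 km.
Half the transfer-orbit period gives t = π√(a_t³/μ) = 8.221×10^7 s.
Converting: 8.221×10^7 s ÷ 3.15576×10^7 s/year (365.25 × 86400) = 2.605 years.

t = 2.605 years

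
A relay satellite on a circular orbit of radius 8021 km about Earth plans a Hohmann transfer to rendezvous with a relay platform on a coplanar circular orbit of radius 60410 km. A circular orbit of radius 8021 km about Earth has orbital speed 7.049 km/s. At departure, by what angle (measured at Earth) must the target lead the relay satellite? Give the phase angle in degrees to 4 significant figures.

From the circular-orbit relation v² = μ/r at r = 8021 km: μ = v²r = (7.049)² × 8021 = 3.98551×10^5 km³/s².
The Hohmann ellipse has a_t = (r₁ + r₂)/2 = 34215.5 km.
Transfer time t = π√(a_t³/μ) = 31495.06 s.
The target's mean motion on its circular orbit is ω₂ = √(μ/r₂³) = 4.251856×10^-5 rad/s.
Angle swept by the target during transfer: ω₂·t = 1.33912 rad = 76.73°.
Arrival is 180° from departure on the ellipse, so φ = 180° − 76.73° = 103.3°.

φ = 103.3°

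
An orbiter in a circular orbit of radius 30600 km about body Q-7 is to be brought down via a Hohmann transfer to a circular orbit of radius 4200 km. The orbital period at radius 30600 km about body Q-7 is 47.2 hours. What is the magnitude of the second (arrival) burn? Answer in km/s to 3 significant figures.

From Kepler's third law T² = 4π²r³/μ at r = 30600 km, T = 47.2 hours = 47.2 × 3600 s = 1.6992×10^5 s: μ = 4π²r³/T² = 39177.3 km³/s².
The Hohmann ellipse has a_t = (r₁ + r₂)/2 = 17400 km.
Circular speed at r = 4200 km: v_c = √(μ/r) = 3.054168 km/s.
Vis-viva on the transfer ellipse at r = 4200 km gives v_t = √[μ(2/r − 1/a_t)] = 4.050223 km/s.
Δv₂ = |v_t − v_c| = |4.050223 − 3.054168| = 0.9961 km/s.

Δv₂ = 0.996 km/s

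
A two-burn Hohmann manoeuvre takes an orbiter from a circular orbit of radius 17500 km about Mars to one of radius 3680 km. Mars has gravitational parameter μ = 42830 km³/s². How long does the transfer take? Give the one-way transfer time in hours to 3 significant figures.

Semi-major axis of the transfer orbit: a_t = (17500 + 3680)/2 = 10590 km.
Transfer time t = π√(a_t³/μ) = π√((10590)³ / 42830) = 16543 s.
Converting: 16543 s ÷ 3600 s/hour = 4.60 hours.

t = 4.60 hours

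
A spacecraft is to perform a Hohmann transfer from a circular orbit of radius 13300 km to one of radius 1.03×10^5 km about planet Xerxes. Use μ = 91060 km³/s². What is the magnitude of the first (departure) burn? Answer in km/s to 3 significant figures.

The Hohmann ellipse has a_t = (r₁ + r₂)/2 = 58150 km.
Circular speed at r = 13300 km: v_c = √(μ/r) = 2.6166 km/s.
Transfer-orbit speed at the same r (vis-viva, a = a_t): v_t = √[μ(2/r − 1/a_t)] = 3.4824 km/s.
Δv₁ = |v_t − v_c| = |3.4824 − 2.6166| = 0.8658 km/s.

Δv₁ = 0.866 km/s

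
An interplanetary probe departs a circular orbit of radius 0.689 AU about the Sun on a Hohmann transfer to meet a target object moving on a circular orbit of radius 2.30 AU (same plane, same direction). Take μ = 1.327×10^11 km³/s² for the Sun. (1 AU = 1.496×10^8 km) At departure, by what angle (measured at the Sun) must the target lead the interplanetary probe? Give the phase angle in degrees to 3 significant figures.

φ = 85.7°

In km: r₁ = 0.689 × 1.496×10^8 = 1.030744×10^8 km; r₂ = 2.30 × 1.496×10^8 = 3.4408×10^8 km.
Semi-major axis of the transfer orbit: a_t = (1.030744×10^8 + 3.4408×10^8)/2 = 2.235772×10^8 km.
Transfer time t = π√(a_t³/μ) = 2.8831×10^7 s.
The target's mean motion on its circular orbit is ω₂ = √(μ/r₂³) = 5.7075×10^-8 rad/s.
Angle swept by the target during transfer: ω₂·t = 1.6455 rad = 94.28°.
The interplanetary probe traverses 180° on the transfer ellipse, so the target must lead by 180° − 94.28° = 85.7°.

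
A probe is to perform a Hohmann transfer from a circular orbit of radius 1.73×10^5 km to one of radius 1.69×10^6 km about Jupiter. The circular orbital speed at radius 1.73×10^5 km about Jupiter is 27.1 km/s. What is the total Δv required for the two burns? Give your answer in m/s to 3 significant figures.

Δv = 14300 m/s

From the circular-orbit relation v² = μ/r at r = 1.73×10^5 km: μ = v²r = (27.1)² × 1.73×10^5 = 1.27053×10^8 km³/s².
The Hohmann ellipse has a_t = (r₁ + r₂)/2 = 9.315×10^5 km.
Circular speed at r₁: v₁ = √(μ/r₁) = √(1.27053×10^8/1.730×10^5) = 27.100 km/s.
On the transfer ellipse at r₁, vis-viva gives v_p = √[μ(2/r₁ − 1/a_t)] = 36.502 km/s.
First burn Δv₁ = |v_p − v₁| = 9.402 km/s.
At r₂, v₂ = √(μ/r₂) = 8.671 km/s.
Transfer-orbit speed at r₂: v_a = √[μ(2/r₂ − 1/a_t)] = 3.737 km/s.
Second burn Δv₂ = |v₂ − v_a| = 4.934 km/s.
Total Δv = Δv₁ + Δv₂ = 14.34 km/s.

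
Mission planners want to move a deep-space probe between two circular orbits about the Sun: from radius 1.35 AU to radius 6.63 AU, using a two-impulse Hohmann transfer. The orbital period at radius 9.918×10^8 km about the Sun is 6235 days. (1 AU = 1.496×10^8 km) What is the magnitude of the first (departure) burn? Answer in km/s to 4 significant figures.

From Kepler's third law T² = 4π²r³/μ at r = 9.918×10^8 km, T = 6235 days = 6235 × 86400 s = 5.38704×10^8 s: μ = 4π²r³/T² = 1.32719×10^11 km³/s².
In km: r₁ = 1.35 × 1.496×10^8 = 2.0196×10^8 km; r₂ = 6.63 × 1.496×10^8 = 9.91848×10^8 km.
The Hohmann ellipse has a_t = (r₁ + r₂)/2 = 5.96904×10^8 km.
Circular speed at r = 2.0196×10^8 km: v_c = √(μ/r) = 25.63 km/s.
Vis-viva on the transfer ellipse at r = 2.0196×10^8 km gives v_t = √[μ(2/r − 1/a_t)] = 33.04 km/s.
Δv₁ = |v_t − v_c| = |33.04 − 25.63| = 7.410 km/s.

Δv₁ = 7.410 km/s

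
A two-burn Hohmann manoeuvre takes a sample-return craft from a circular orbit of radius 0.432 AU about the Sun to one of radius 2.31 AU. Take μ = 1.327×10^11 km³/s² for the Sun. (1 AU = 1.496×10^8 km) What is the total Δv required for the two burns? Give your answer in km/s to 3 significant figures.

Δv = 22.1 km/s

In km: r₁ = 0.432 × 1.496×10^8 = 6.46272×10^7 km; r₂ = 2.31 × 1.496×10^8 = 3.45576×10^8 km.
The Hohmann ellipse has a_t = (r₁ + r₂)/2 = 2.051016×10^8 km.
Circular speed at r₁: v₁ = √(μ/r₁) = √(1.327×10^11/6.46272×10^7) = 45.314 km/s.
Transfer-orbit speed at r₁ (vis-viva equation): v_p = √[μ(2/r₁ − 1/a_t)] = 58.819 km/s.
First burn Δv₁ = |v_p − v₁| = 13.505 km/s.
At r₂, v₂ = √(μ/r₂) = 19.596 km/s.
Transfer-orbit speed at r₂: v_a = √[μ(2/r₂ − 1/a_t)] = 11.000 km/s.
Second burn Δv₂ = |v₂ − v_a| = 8.5960 km/s.
Total Δv = Δv₁ + Δv₂ = 22.10 km/s.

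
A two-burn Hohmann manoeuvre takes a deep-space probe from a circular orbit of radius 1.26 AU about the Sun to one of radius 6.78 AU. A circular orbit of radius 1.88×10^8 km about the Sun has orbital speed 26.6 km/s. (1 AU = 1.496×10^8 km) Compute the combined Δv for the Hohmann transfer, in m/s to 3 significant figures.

From the circular-orbit relation v² = μ/r at r = 1.88×10^8 km: μ = v²r = (26.6)² × 1.88×10^8 = 1.33021×10^11 km³/s².
In km: r₁ = 1.26 × 1.496×10^8 = 1.88496×10^8 km; r₂ = 6.78 × 1.496×10^8 = 1.014288×10^9 km.
The Hohmann ellipse has a_t = (r₁ + r₂)/2 = 6.01392×10^8 km.
At r₁ the circular-orbit speed is v₁ = √(μ/r₁) = 26.5650 km/s.
Transfer-orbit speed at r₁ (v² = μ(2/r − 1/a)): v_p = √[μ(2/r₁ − 1/a_t)] = 34.4994 km/s.
First burn Δv₁ = |v_p − v₁| = 7.93440 km/s.
At r₂, v₂ = √(μ/r₂) = 11.45196 km/s.
Transfer-orbit speed at r₂: v_a = √[μ(2/r₂ − 1/a_t)] = 6.411390 km/s.
Second burn Δv₂ = |v₂ − v_a| = 5.04057 km/s.
Δv = Δv₁ + Δv₂ = 7.93440 + 5.04057 = 12.97 km/s.

Δv = 13000 m/s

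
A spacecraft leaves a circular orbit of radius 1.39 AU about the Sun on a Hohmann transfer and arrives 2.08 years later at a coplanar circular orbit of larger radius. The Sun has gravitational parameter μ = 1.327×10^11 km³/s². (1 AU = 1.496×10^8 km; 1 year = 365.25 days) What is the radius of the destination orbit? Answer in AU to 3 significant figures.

In km: r₁ = 1.39 × 1.496×10^8 = 2.07944×10^8 km.
Transfer time t = 2.08 years × 365.25 × 86400 s = 6.5639808×10^7 s, and t = π√(a_t³/μ).
So a_t = (μ t²/π²)^(1/3) = (1.327×10^11 × (6.5639808×10^7)² / π²)^(1/3) = 3.8693×10^8 km.
Since a_t = (r₁ + r₂)/2, r₂ = 2a_t − r₁ = 2×3.8693×10^8 − 2.07944×10^8 = 5.65916×10^8 km.
In AU: r₂ = 5.65916×10^8 / 1.496×10^8 = 3.78 AU.

r₂ = 3.78 AU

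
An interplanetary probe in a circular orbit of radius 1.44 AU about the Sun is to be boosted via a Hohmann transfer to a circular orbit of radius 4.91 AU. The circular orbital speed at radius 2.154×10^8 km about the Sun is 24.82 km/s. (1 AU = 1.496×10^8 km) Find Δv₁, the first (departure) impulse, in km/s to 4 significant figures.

From the circular-orbit relation v² = μ/r at r = 2.154×10^8 km: μ = v²r = (24.82)² × 2.154×10^8 = 1.32693×10^11 km³/s².
In km: r₁ = 1.44 × 1.496×10^8 = 2.15424×10^8 km; r₂ = 4.91 × 1.496×10^8 = 7.34536×10^8 km.
The Hohmann ellipse has a_t = (r₁ + r₂)/2 = 4.7498×10^8 km.
Circular speed at r = 2.15424×10^8 km: v_c = √(μ/r) = 24.819 km/s.
Transfer-orbit speed at the same r (vis-viva, a = a_t): v_t = √[μ(2/r − 1/a_t)] = 30.864 km/s.
Δv₁ = |v_t − v_c| = |30.864 − 24.819| = 6.045 km/s.

Δv₁ = 6.045 km/s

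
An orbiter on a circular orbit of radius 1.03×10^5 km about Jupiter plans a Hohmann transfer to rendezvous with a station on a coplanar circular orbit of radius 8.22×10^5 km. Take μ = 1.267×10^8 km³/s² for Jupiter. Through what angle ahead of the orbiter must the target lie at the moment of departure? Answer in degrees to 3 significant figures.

Transfer-ellipse semi-major axis a_t = (r₁ + r₂)/2 = (1.030×10^5 + 8.220×10^5)/2 = 4.625×10^5 km.
Transfer time t = π√(a_t³/μ) = 87790 s.
Target angular speed ω₂ = √(μ/r₂³) = 1.510×10^-5 rad/s.
Angle swept by the target during transfer: ω₂·t = 1.326 rad = 75.97°.
Arrival is 180° from departure on the ellipse, so φ = 180° − 75.97° = 104°.

φ = 104°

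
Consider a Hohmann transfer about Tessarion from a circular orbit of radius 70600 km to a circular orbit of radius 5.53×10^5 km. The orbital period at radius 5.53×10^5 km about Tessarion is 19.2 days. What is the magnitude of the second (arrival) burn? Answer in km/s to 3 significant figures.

From Kepler's third law T² = 4π²r³/μ at r = 5.53×10^5 km, T = 19.2 days = 19.2 × 86400 s = 1.65888×10^6 s: μ = 4π²r³/T² = 2.42608×10^6 km³/s².
The Hohmann ellipse has a_t = (r₁ + r₂)/2 = 3.118×10^5 km.
Circular speed at r = 5.530×10^5 km: v_c = √(μ/r) = 2.095 km/s.
Transfer-orbit speed at the same r (vis-viva, a = a_t): v_t = √[μ(2/r − 1/a_t)] = 0.9967 km/s.
Δv₂ = |v_t − v_c| = |0.9967 − 2.095| = 1.098 km/s.

Δv₂ = 1.10 km/s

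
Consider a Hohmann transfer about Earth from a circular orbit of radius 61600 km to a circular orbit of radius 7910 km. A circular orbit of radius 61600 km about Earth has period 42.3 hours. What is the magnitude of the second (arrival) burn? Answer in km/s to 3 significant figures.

Δv₂ = 2.35 km/s

From Kepler's third law T² = 4π²r³/μ at r = 61600 km, T = 42.3 hours = 42.3 × 3600 s = 1.5228×10^5 s: μ = 4π²r³/T² = 3.97939×10^5 km³/s².
The Hohmann ellipse has a_t = (r₁ + r₂)/2 = 34755 km.
On the circular orbit at r = 7910 km, v_c = √(μ/r) = 7.093 km/s.
Transfer-orbit speed at the same r (vis-viva, a = a_t): v_t = √[μ(2/r − 1/a_t)] = 9.443 km/s.
Δv₂ = |v_t − v_c| = |9.443 − 7.093| = 2.350 km/s.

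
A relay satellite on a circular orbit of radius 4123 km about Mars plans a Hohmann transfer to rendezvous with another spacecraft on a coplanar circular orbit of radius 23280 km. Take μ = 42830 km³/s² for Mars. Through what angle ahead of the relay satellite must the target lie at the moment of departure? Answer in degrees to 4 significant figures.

Transfer-ellipse semi-major axis a_t = (r₁ + r₂)/2 = (4123 + 23280)/2 = 13701.5 km.
Transfer time t = π√(a_t³/μ) = 24346 s.
The target's mean motion on its circular orbit is ω₂ = √(μ/r₂³) = 5.8264×10^-5 rad/s.
Angle swept by the target during transfer: ω₂·t = 1.4185 rad = 81.27°.
The relay satellite traverses 180° on the transfer ellipse, so the target must lead by 180° − 81.27° = 98.73°.

φ = 98.73°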